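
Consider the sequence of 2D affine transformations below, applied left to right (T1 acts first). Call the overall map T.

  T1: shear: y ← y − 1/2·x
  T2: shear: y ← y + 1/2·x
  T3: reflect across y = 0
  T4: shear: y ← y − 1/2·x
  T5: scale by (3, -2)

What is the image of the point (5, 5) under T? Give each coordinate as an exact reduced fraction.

T(p) = (15, 15)

T1 shear: y ← y − 1/2·x: (5, 5) → (5, 5/2)
T2 shear: y ← y + 1/2·x: (5, 5/2) → (5, 5)
T3 reflect across y = 0: (5, 5) → (5, -5)
T4 shear: y ← y − 1/2·x: (5, -5) → (5, -15/2)
T5 scale by (3, -2): (5, -15/2) → (15, 15)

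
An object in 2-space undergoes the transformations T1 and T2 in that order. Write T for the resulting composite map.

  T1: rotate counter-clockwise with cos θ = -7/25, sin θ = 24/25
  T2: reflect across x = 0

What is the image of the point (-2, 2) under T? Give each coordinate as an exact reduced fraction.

T(p) = (34/25, -62/25)

T1 rotate counter-clockwise with cos θ = -7/25, sin θ = 24/25: (-2, 2) → (-34/25, -62/25)
T2 reflect across x = 0: (-34/25, -62/25) → (34/25, -62/25)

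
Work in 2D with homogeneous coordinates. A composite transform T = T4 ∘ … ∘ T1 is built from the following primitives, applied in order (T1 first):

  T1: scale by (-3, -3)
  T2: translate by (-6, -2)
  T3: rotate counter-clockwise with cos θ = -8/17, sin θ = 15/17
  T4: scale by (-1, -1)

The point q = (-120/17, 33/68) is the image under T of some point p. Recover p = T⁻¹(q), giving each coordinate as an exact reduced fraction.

p = (-3/4, 4/3)

T1 = [-3 0 0; 0 -3 0; 0 0 1]
T2·T1 = [-3 0 -6; 0 -3 -2; 0 0 1]
T3·…·T1 = [24/17 45/17 78/17; -45/17 24/17 -74/17; 0 0 1]
T4·…·T1 = [-24/17 -45/17 -78/17; 45/17 -24/17 74/17; 0 0 1]
det M = 9; M⁻¹ = [-8/51 5/17 -2; -5/17 -8/51 -2/3; 0 0 1]
M⁻¹ · (-120/17, 33/68)ᵀ = (-3/4, 4/3)ᵀ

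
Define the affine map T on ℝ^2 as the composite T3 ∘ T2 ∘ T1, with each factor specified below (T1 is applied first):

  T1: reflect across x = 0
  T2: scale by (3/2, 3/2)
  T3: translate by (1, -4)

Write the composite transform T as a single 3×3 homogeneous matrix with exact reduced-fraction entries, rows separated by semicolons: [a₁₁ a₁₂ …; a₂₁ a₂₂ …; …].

T = [-3/2 0 1; 0 3/2 -4; 0 0 1]

T1 = [-1 0 0; 0 1 0; 0 0 1]
T2·T1 = [-3/2 0 0; 0 3/2 0; 0 0 1]
T3·…·T1 = [-3/2 0 1; 0 3/2 -4; 0 0 1]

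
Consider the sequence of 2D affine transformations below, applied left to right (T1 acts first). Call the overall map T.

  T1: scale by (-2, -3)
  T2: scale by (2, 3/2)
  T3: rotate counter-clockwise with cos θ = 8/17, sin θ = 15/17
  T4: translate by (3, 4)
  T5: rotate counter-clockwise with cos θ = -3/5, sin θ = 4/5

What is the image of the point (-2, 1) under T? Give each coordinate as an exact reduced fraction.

T1 scale by (-2, -3): (-2, 1) → (4, -3)
T2 scale by (2, 3/2): (4, -3) → (8, -9/2)
T3 rotate counter-clockwise with cos θ = 8/17, sin θ = 15/17: (8, -9/2) → (263/34, 84/17)
T4 translate by (3, 4): (263/34, 84/17) → (365/34, 152/17)
T5 rotate counter-clockwise with cos θ = -3/5, sin θ = 4/5: (365/34, 152/17) → (-2311/170, 274/85)

T(p) = (-2311/170, 274/85)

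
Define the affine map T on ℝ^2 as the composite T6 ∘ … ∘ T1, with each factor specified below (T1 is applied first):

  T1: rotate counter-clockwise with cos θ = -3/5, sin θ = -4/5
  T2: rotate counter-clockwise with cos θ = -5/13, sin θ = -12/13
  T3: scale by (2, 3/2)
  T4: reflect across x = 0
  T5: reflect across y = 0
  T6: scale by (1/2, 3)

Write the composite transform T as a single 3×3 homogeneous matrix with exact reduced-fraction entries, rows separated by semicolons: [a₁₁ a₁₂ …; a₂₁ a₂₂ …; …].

T = [33/65 56/65 0; -252/65 297/130 0; 0 0 1]

T1 = [-3/5 4/5 0; -4/5 -3/5 0; 0 0 1]
T2·T1 = [-33/65 -56/65 0; 56/65 -33/65 0; 0 0 1]
T3·…·T1 = [-66/65 -112/65 0; 84/65 -99/130 0; 0 0 1]
T4·…·T1 = [66/65 112/65 0; 84/65 -99/130 0; 0 0 1]
T5·…·T1 = [66/65 112/65 0; -84/65 99/130 0; 0 0 1]
T6·…·T1 = [33/65 56/65 0; -252/65 297/130 0; 0 0 1]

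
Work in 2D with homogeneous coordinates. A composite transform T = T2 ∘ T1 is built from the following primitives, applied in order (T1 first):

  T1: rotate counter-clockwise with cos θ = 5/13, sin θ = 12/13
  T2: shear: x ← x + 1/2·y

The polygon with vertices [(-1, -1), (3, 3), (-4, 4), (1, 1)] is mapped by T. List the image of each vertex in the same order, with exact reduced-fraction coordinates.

T1 rotate counter-clockwise with cos θ = 5/13, sin θ = 12/13: (-1, -1) → (7/13, -17/13); (3, 3) → (-21/13, 51/13); (-4, 4) → (-68/13, -28/13); (1, 1) → (-7/13, 17/13)
T2 shear: x ← x + 1/2·y: (7/13, -17/13) → (-3/26, -17/13); (-21/13, 51/13) → (9/26, 51/13); (-68/13, -28/13) → (-82/13, -28/13); (-7/13, 17/13) → (3/26, 17/13)

image vertices: (-3/26, -17/13), (9/26, 51/13), (-82/13, -28/13), (3/26, 17/13)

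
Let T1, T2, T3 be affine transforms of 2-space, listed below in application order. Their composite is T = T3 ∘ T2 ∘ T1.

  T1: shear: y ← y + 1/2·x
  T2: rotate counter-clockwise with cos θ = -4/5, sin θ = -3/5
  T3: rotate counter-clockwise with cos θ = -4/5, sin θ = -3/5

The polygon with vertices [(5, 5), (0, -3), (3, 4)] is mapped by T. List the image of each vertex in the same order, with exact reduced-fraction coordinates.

image vertices: (-29/5, 69/10), (72/25, -21/25), (-111/25, 221/50)

T1 shear: y ← y + 1/2·x: (5, 5) → (5, 15/2); (0, -3) → (0, -3); (3, 4) → (3, 11/2)
T2 rotate counter-clockwise with cos θ = -4/5, sin θ = -3/5: (5, 15/2) → (1/2, -9); (0, -3) → (-9/5, 12/5); (3, 11/2) → (9/10, -31/5)
T3 rotate counter-clockwise with cos θ = -4/5, sin θ = -3/5: (1/2, -9) → (-29/5, 69/10); (-9/5, 12/5) → (72/25, -21/25); (9/10, -31/5) → (-111/25, 221/50)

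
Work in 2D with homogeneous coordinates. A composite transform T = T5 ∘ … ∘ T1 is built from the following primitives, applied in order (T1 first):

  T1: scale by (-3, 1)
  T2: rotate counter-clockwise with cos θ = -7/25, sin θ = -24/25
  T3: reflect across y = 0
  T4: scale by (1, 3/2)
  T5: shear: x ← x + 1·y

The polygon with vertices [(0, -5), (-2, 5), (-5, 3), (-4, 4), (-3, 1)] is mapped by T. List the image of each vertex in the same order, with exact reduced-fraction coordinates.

image vertices: (-69/10, -21/10), (693/50, 537/50), (1077/50, 1143/50), (486/25, 474/25), (591/50, 669/50)

T1 scale by (-3, 1): (0, -5) → (0, -5); (-2, 5) → (6, 5); (-5, 3) → (15, 3); (-4, 4) → (12, 4); (-3, 1) → (9, 1)
T2 rotate counter-clockwise with cos θ = -7/25, sin θ = -24/25: (0, -5) → (-24/5, 7/5); (6, 5) → (78/25, -179/25); (15, 3) → (-33/25, -381/25); (12, 4) → (12/25, -316/25); (9, 1) → (-39/25, -223/25)
T3 reflect across y = 0: (-24/5, 7/5) → (-24/5, -7/5); (78/25, -179/25) → (78/25, 179/25); (-33/25, -381/25) → (-33/25, 381/25); (12/25, -316/25) → (12/25, 316/25); (-39/25, -223/25) → (-39/25, 223/25)
T4 scale by (1, 3/2): (-24/5, -7/5) → (-24/5, -21/10); (78/25, 179/25) → (78/25, 537/50); (-33/25, 381/25) → (-33/25, 1143/50); (12/25, 316/25) → (12/25, 474/25); (-39/25, 223/25) → (-39/25, 669/50)
T5 shear: x ← x + 1·y: (-24/5, -21/10) → (-69/10, -21/10); (78/25, 537/50) → (693/50, 537/50); (-33/25, 1143/50) → (1077/50, 1143/50); (12/25, 474/25) → (486/25, 474/25); (-39/25, 669/50) → (591/50, 669/50)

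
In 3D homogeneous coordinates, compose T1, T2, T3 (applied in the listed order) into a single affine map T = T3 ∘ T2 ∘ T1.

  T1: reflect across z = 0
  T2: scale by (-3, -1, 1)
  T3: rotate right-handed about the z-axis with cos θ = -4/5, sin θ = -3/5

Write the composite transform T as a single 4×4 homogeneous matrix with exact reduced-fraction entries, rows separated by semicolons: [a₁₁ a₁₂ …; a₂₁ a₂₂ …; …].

T1 = [1 0 0 0; 0 1 0 0; 0 0 -1 0; 0 0 0 1]
T2·T1 = [-3 0 0 0; 0 -1 0 0; 0 0 -1 0; 0 0 0 1]
T3·…·T1 = [12/5 -3/5 0 0; 9/5 4/5 0 0; 0 0 -1 0; 0 0 0 1]

T = [12/5 -3/5 0 0; 9/5 4/5 0 0; 0 0 -1 0; 0 0 0 1]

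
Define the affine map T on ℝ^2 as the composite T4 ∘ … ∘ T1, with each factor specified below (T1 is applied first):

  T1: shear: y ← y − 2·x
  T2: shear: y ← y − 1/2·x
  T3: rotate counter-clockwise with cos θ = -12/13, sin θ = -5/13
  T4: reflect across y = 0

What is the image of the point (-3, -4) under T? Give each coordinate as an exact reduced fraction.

T(p) = (107/26, 27/13)

T1 shear: y ← y − 2·x: (-3, -4) → (-3, 2)
T2 shear: y ← y − 1/2·x: (-3, 2) → (-3, 7/2)
T3 rotate counter-clockwise with cos θ = -12/13, sin θ = -5/13: (-3, 7/2) → (107/26, -27/13)
T4 reflect across y = 0: (107/26, -27/13) → (107/26, 27/13)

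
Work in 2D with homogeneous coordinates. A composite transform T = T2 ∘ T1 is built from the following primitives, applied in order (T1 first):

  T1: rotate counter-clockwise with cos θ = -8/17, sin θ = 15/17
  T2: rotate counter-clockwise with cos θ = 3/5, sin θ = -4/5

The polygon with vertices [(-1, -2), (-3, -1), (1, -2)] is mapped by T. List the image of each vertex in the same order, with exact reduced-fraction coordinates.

image vertices: (118/85, -149/85), (-31/85, -267/85), (38/17, 1/17)

T1 rotate counter-clockwise with cos θ = -8/17, sin θ = 15/17: (-1, -2) → (38/17, 1/17); (-3, -1) → (39/17, -37/17); (1, -2) → (22/17, 31/17)
T2 rotate counter-clockwise with cos θ = 3/5, sin θ = -4/5: (38/17, 1/17) → (118/85, -149/85); (39/17, -37/17) → (-31/85, -267/85); (22/17, 31/17) → (38/17, 1/17)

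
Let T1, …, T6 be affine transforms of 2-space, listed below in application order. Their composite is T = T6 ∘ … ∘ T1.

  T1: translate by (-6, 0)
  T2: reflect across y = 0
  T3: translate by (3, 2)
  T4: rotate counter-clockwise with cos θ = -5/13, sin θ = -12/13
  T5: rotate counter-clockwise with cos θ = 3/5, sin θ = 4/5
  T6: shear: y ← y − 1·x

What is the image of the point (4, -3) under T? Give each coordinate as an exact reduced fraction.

T(p) = (313/65, -204/65)

T1 translate by (-6, 0): (4, -3) → (-2, -3)
T2 reflect across y = 0: (-2, -3) → (-2, 3)
T3 translate by (3, 2): (-2, 3) → (1, 5)
T4 rotate counter-clockwise with cos θ = -5/13, sin θ = -12/13: (1, 5) → (55/13, -37/13)
T5 rotate counter-clockwise with cos θ = 3/5, sin θ = 4/5: (55/13, -37/13) → (313/65, 109/65)
T6 shear: y ← y − 1·x: (313/65, 109/65) → (313/65, -204/65)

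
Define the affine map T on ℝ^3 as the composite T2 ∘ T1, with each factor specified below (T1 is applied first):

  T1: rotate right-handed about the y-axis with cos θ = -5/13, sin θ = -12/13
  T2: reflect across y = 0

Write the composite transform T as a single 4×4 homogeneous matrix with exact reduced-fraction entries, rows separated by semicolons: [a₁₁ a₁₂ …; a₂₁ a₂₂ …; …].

T1 = [-5/13 0 -12/13 0; 0 1 0 0; 12/13 0 -5/13 0; 0 0 0 1]
T2·T1 = [-5/13 0 -12/13 0; 0 -1 0 0; 12/13 0 -5/13 0; 0 0 0 1]

T = [-5/13 0 -12/13 0; 0 -1 0 0; 12/13 0 -5/13 0; 0 0 0 1]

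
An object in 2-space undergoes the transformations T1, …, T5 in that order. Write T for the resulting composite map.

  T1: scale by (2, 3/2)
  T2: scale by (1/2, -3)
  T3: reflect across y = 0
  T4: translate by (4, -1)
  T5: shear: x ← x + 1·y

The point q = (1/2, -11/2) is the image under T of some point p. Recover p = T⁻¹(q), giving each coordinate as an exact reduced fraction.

p = (2, -1)

T1 = [2 0 0; 0 3/2 0; 0 0 1]
T2·T1 = [1 0 0; 0 -9/2 0; 0 0 1]
T3·…·T1 = [1 0 0; 0 9/2 0; 0 0 1]
T4·…·T1 = [1 0 4; 0 9/2 -1; 0 0 1]
T5·…·T1 = [1 9/2 3; 0 9/2 -1; 0 0 1]
det M = 9/2; M⁻¹ = [1 -1 -4; 0 2/9 2/9; 0 0 1]
M⁻¹ · (1/2, -11/2)ᵀ = (2, -1)ᵀ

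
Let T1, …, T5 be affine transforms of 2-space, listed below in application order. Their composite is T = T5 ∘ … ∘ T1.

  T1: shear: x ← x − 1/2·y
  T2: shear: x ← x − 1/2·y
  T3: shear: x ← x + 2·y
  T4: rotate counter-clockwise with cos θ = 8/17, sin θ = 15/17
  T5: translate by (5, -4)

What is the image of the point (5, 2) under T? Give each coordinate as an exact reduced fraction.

T1 shear: x ← x − 1/2·y: (5, 2) → (4, 2)
T2 shear: x ← x − 1/2·y: (4, 2) → (3, 2)
T3 shear: x ← x + 2·y: (3, 2) → (7, 2)
T4 rotate counter-clockwise with cos θ = 8/17, sin θ = 15/17: (7, 2) → (26/17, 121/17)
T5 translate by (5, -4): (26/17, 121/17) → (111/17, 53/17)

T(p) = (111/17, 53/17)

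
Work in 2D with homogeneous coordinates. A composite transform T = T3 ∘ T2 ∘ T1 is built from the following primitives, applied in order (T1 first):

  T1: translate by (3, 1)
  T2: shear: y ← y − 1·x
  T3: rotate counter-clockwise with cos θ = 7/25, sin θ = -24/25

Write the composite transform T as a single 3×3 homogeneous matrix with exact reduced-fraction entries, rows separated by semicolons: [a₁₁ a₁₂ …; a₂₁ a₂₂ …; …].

T1 = [1 0 3; 0 1 1; 0 0 1]
T2·T1 = [1 0 3; -1 1 -2; 0 0 1]
T3·…·T1 = [-17/25 24/25 -27/25; -31/25 7/25 -86/25; 0 0 1]

T = [-17/25 24/25 -27/25; -31/25 7/25 -86/25; 0 0 1]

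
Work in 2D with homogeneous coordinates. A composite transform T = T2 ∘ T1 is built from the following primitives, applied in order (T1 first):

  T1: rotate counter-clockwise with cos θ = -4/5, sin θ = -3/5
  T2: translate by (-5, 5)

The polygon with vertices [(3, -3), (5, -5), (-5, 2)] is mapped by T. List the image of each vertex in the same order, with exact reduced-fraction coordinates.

image vertices: (-46/5, 28/5), (-12, 6), (1/5, 32/5)

T1 rotate counter-clockwise with cos θ = -4/5, sin θ = -3/5: (3, -3) → (-21/5, 3/5); (5, -5) → (-7, 1); (-5, 2) → (26/5, 7/5)
T2 translate by (-5, 5): (-21/5, 3/5) → (-46/5, 28/5); (-7, 1) → (-12, 6); (26/5, 7/5) → (1/5, 32/5)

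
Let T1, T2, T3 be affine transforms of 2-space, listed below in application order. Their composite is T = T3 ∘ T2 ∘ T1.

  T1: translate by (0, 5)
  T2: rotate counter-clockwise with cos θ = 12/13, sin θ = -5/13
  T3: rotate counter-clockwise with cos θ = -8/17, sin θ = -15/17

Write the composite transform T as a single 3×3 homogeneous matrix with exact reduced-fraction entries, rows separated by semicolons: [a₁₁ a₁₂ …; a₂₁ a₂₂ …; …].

T1 = [1 0 0; 0 1 5; 0 0 1]
T2·T1 = [12/13 5/13 25/13; -5/13 12/13 60/13; 0 0 1]
T3·…·T1 = [-171/221 140/221 700/221; -140/221 -171/221 -855/221; 0 0 1]

T = [-171/221 140/221 700/221; -140/221 -171/221 -855/221; 0 0 1]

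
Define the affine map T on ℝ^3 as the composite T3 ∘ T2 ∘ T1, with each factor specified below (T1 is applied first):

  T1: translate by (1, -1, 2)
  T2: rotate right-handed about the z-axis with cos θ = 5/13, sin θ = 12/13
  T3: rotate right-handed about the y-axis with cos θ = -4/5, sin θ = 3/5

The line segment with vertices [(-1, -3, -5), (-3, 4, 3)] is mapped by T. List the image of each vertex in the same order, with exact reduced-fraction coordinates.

T1 translate by (1, -1, 2): (-1, -3, -5) → (0, -4, -3); (-3, 4, 3) → (-2, 3, 5)
T2 rotate right-handed about the z-axis with cos θ = 5/13, sin θ = 12/13: (0, -4, -3) → (48/13, -20/13, -3); (-2, 3, 5) → (-46/13, -9/13, 5)
T3 rotate right-handed about the y-axis with cos θ = -4/5, sin θ = 3/5: (48/13, -20/13, -3) → (-309/65, -20/13, 12/65); (-46/13, -9/13, 5) → (379/65, -9/13, -122/65)

image vertices: (-309/65, -20/13, 12/65), (379/65, -9/13, -122/65)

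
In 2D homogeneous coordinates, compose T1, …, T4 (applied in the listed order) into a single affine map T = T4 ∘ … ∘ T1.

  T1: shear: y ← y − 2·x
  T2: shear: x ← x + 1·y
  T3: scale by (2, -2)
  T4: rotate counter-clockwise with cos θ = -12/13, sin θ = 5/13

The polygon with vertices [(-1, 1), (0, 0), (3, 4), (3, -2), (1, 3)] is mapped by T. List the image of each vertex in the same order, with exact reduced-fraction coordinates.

T1 shear: y ← y − 2·x: (-1, 1) → (-1, 3); (0, 0) → (0, 0); (3, 4) → (3, -2); (3, -2) → (3, -8); (1, 3) → (1, 1)
T2 shear: x ← x + 1·y: (-1, 3) → (2, 3); (0, 0) → (0, 0); (3, -2) → (1, -2); (3, -8) → (-5, -8); (1, 1) → (2, 1)
T3 scale by (2, -2): (2, 3) → (4, -6); (0, 0) → (0, 0); (1, -2) → (2, 4); (-5, -8) → (-10, 16); (2, 1) → (4, -2)
T4 rotate counter-clockwise with cos θ = -12/13, sin θ = 5/13: (4, -6) → (-18/13, 92/13); (0, 0) → (0, 0); (2, 4) → (-44/13, -38/13); (-10, 16) → (40/13, -242/13); (4, -2) → (-38/13, 44/13)

image vertices: (-18/13, 92/13), (0, 0), (-44/13, -38/13), (40/13, -242/13), (-38/13, 44/13)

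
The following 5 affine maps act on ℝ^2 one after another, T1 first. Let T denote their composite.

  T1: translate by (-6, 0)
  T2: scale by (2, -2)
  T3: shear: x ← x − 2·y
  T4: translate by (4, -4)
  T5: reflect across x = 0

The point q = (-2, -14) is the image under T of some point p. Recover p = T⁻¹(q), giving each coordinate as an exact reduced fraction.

p = (-5, 5)

T1 = [1 0 -6; 0 1 0; 0 0 1]
T2·T1 = [2 0 -12; 0 -2 0; 0 0 1]
T3·…·T1 = [2 4 -12; 0 -2 0; 0 0 1]
T4·…·T1 = [2 4 -8; 0 -2 -4; 0 0 1]
T5·…·T1 = [-2 -4 8; 0 -2 -4; 0 0 1]
det M = 4; M⁻¹ = [-1/2 1 8; 0 -1/2 -2; 0 0 1]
M⁻¹ · (-2, -14)ᵀ = (-5, 5)ᵀ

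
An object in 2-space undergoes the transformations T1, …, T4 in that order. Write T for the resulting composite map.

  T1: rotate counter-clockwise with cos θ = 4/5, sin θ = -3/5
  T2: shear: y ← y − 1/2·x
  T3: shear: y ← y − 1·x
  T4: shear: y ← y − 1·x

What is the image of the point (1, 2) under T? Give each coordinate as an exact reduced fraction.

T(p) = (2, -4)

T1 rotate counter-clockwise with cos θ = 4/5, sin θ = -3/5: (1, 2) → (2, 1)
T2 shear: y ← y − 1/2·x: (2, 1) → (2, 0)
T3 shear: y ← y − 1·x: (2, 0) → (2, -2)
T4 shear: y ← y − 1·x: (2, -2) → (2, -4)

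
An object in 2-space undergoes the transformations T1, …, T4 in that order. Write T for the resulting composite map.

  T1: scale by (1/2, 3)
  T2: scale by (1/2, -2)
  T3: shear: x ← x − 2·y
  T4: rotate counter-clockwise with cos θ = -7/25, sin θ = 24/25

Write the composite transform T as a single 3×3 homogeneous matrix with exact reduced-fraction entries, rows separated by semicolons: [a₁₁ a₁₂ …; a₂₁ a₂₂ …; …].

T = [-7/100 12/5 0; 6/25 66/5 0; 0 0 1]

T1 = [1/2 0 0; 0 3 0; 0 0 1]
T2·T1 = [1/4 0 0; 0 -6 0; 0 0 1]
T3·…·T1 = [1/4 12 0; 0 -6 0; 0 0 1]
T4·…·T1 = [-7/100 12/5 0; 6/25 66/5 0; 0 0 1]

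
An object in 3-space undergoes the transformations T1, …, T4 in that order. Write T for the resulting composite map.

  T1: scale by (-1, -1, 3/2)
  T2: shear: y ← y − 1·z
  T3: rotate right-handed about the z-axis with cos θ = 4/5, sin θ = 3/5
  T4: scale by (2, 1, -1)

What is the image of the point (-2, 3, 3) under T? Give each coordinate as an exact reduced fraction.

T(p) = (61/5, -24/5, -9/2)

T1 scale by (-1, -1, 3/2): (-2, 3, 3) → (2, -3, 9/2)
T2 shear: y ← y − 1·z: (2, -3, 9/2) → (2, -15/2, 9/2)
T3 rotate right-handed about the z-axis with cos θ = 4/5, sin θ = 3/5: (2, -15/2, 9/2) → (61/10, -24/5, 9/2)
T4 scale by (2, 1, -1): (61/10, -24/5, 9/2) → (61/5, -24/5, -9/2)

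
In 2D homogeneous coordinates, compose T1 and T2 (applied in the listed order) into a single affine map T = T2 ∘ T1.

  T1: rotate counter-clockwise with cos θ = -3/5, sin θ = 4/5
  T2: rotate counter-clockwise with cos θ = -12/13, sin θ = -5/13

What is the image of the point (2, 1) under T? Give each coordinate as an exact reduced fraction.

T1 rotate counter-clockwise with cos θ = -3/5, sin θ = 4/5: (2, 1) → (-2, 1)
T2 rotate counter-clockwise with cos θ = -12/13, sin θ = -5/13: (-2, 1) → (29/13, -2/13)

T(p) = (29/13, -2/13)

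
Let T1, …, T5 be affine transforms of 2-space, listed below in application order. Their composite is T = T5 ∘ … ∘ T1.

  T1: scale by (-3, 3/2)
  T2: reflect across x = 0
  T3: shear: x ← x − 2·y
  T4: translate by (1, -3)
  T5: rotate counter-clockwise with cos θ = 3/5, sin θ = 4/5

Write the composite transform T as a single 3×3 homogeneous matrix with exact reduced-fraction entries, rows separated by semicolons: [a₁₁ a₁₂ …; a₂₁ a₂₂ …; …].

T = [9/5 -3 3; 12/5 -3/2 -1; 0 0 1]

T1 = [-3 0 0; 0 3/2 0; 0 0 1]
T2·T1 = [3 0 0; 0 3/2 0; 0 0 1]
T3·…·T1 = [3 -3 0; 0 3/2 0; 0 0 1]
T4·…·T1 = [3 -3 1; 0 3/2 -3; 0 0 1]
T5·…·T1 = [9/5 -3 3; 12/5 -3/2 -1; 0 0 1]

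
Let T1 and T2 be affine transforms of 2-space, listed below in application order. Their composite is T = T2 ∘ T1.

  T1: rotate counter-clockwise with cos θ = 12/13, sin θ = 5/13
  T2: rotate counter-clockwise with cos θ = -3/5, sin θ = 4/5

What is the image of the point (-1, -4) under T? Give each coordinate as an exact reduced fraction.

T(p) = (188/65, 191/65)

T1 rotate counter-clockwise with cos θ = 12/13, sin θ = 5/13: (-1, -4) → (8/13, -53/13)
T2 rotate counter-clockwise with cos θ = -3/5, sin θ = 4/5: (8/13, -53/13) → (188/65, 191/65)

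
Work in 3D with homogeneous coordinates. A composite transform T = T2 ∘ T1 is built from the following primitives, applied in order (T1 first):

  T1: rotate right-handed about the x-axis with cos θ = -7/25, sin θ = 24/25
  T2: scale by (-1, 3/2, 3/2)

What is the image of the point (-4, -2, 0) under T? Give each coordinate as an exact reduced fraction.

T1 rotate right-handed about the x-axis with cos θ = -7/25, sin θ = 24/25: (-4, -2, 0) → (-4, 14/25, -48/25)
T2 scale by (-1, 3/2, 3/2): (-4, 14/25, -48/25) → (4, 21/25, -72/25)

T(p) = (4, 21/25, -72/25)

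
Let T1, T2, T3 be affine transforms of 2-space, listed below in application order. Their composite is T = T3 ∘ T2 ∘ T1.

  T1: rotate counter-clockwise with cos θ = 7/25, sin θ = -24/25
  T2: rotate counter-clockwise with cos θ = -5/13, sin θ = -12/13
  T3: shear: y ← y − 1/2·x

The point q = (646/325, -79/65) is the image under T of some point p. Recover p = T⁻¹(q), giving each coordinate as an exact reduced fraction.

T1 = [7/25 24/25 0; -24/25 7/25 0; 0 0 1]
T2·T1 = [-323/325 -36/325 0; 36/325 -323/325 0; 0 0 1]
T3·…·T1 = [-323/325 -36/325 0; 79/130 -61/65 0; 0 0 1]
det M = 1; M⁻¹ = [-61/65 36/325 0; -79/130 -323/325 0; 0 0 1]
M⁻¹ · (646/325, -79/65)ᵀ = (-2, 0)ᵀ

p = (-2, 0)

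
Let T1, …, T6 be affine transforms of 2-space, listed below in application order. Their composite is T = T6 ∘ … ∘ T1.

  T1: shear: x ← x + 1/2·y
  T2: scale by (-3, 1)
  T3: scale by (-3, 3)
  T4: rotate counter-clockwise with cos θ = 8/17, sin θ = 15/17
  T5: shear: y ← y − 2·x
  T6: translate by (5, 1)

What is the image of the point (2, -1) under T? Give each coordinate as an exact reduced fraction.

T1 shear: x ← x + 1/2·y: (2, -1) → (3/2, -1)
T2 scale by (-3, 1): (3/2, -1) → (-9/2, -1)
T3 scale by (-3, 3): (-9/2, -1) → (27/2, -3)
T4 rotate counter-clockwise with cos θ = 8/17, sin θ = 15/17: (27/2, -3) → (9, 21/2)
T5 shear: y ← y − 2·x: (9, 21/2) → (9, -15/2)
T6 translate by (5, 1): (9, -15/2) → (14, -13/2)

T(p) = (14, -13/2)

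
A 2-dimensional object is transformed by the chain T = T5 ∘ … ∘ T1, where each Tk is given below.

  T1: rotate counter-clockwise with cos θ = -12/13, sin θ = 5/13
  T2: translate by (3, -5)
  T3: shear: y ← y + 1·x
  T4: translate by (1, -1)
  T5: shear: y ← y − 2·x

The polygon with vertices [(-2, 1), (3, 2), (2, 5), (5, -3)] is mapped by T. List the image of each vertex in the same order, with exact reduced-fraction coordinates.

T1 rotate counter-clockwise with cos θ = -12/13, sin θ = 5/13: (-2, 1) → (19/13, -22/13); (3, 2) → (-46/13, -9/13); (2, 5) → (-49/13, -50/13); (5, -3) → (-45/13, 61/13)
T2 translate by (3, -5): (19/13, -22/13) → (58/13, -87/13); (-46/13, -9/13) → (-7/13, -74/13); (-49/13, -50/13) → (-10/13, -115/13); (-45/13, 61/13) → (-6/13, -4/13)
T3 shear: y ← y + 1·x: (58/13, -87/13) → (58/13, -29/13); (-7/13, -74/13) → (-7/13, -81/13); (-10/13, -115/13) → (-10/13, -125/13); (-6/13, -4/13) → (-6/13, -10/13)
T4 translate by (1, -1): (58/13, -29/13) → (71/13, -42/13); (-7/13, -81/13) → (6/13, -94/13); (-10/13, -125/13) → (3/13, -138/13); (-6/13, -10/13) → (7/13, -23/13)
T5 shear: y ← y − 2·x: (71/13, -42/13) → (71/13, -184/13); (6/13, -94/13) → (6/13, -106/13); (3/13, -138/13) → (3/13, -144/13); (7/13, -23/13) → (7/13, -37/13)

image vertices: (71/13, -184/13), (6/13, -106/13), (3/13, -144/13), (7/13, -37/13)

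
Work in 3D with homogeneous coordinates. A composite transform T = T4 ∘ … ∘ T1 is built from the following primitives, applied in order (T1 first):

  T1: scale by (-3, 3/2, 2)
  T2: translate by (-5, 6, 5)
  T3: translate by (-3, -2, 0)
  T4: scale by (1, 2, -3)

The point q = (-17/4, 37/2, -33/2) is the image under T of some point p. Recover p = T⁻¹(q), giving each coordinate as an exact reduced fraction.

T1 = [-3 0 0 0; 0 3/2 0 0; 0 0 2 0; 0 0 0 1]
T2·T1 = [-3 0 0 -5; 0 3/2 0 6; 0 0 2 5; 0 0 0 1]
T3·…·T1 = [-3 0 0 -8; 0 3/2 0 4; 0 0 2 5; 0 0 0 1]
T4·…·T1 = [-3 0 0 -8; 0 3 0 8; 0 0 -6 -15; 0 0 0 1]
det M = 54; M⁻¹ = [-1/3 0 0 -8/3; 0 1/3 0 -8/3; 0 0 -1/6 -5/2; 0 0 0 1]
M⁻¹ · (-17/4, 37/2, -33/2)ᵀ = (-5/4, 7/2, 1/4)ᵀ

p = (-5/4, 7/2, 1/4)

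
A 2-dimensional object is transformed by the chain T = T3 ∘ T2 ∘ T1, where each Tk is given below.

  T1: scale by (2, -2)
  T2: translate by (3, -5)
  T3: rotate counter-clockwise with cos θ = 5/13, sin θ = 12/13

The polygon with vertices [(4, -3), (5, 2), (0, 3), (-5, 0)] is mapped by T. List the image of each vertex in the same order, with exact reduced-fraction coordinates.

T1 scale by (2, -2): (4, -3) → (8, 6); (5, 2) → (10, -4); (0, 3) → (0, -6); (-5, 0) → (-10, 0)
T2 translate by (3, -5): (8, 6) → (11, 1); (10, -4) → (13, -9); (0, -6) → (3, -11); (-10, 0) → (-7, -5)
T3 rotate counter-clockwise with cos θ = 5/13, sin θ = 12/13: (11, 1) → (43/13, 137/13); (13, -9) → (173/13, 111/13); (3, -11) → (147/13, -19/13); (-7, -5) → (25/13, -109/13)

image vertices: (43/13, 137/13), (173/13, 111/13), (147/13, -19/13), (25/13, -109/13)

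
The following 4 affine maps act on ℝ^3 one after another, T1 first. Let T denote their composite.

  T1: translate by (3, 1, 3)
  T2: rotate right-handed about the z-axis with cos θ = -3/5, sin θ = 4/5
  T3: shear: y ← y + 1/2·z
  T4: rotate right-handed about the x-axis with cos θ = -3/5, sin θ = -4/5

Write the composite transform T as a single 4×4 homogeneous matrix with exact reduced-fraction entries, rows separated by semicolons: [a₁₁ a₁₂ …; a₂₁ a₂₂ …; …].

T = [-3/5 -4/5 0 -13/5; -12/25 9/25 1/2 21/50; -16/25 12/25 -1 -111/25; 0 0 0 1]

T1 = [1 0 0 3; 0 1 0 1; 0 0 1 3; 0 0 0 1]
T2·T1 = [-3/5 -4/5 0 -13/5; 4/5 -3/5 0 9/5; 0 0 1 3; 0 0 0 1]
T3·…·T1 = [-3/5 -4/5 0 -13/5; 4/5 -3/5 1/2 33/10; 0 0 1 3; 0 0 0 1]
T4·…·T1 = [-3/5 -4/5 0 -13/5; -12/25 9/25 1/2 21/50; -16/25 12/25 -1 -111/25; 0 0 0 1]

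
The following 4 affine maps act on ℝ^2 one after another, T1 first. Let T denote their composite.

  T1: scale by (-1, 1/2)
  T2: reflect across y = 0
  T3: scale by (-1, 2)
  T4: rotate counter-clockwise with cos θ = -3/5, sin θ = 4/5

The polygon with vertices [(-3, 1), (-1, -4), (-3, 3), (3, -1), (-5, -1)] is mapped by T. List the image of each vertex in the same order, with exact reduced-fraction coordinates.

T1 scale by (-1, 1/2): (-3, 1) → (3, 1/2); (-1, -4) → (1, -2); (-3, 3) → (3, 3/2); (3, -1) → (-3, -1/2); (-5, -1) → (5, -1/2)
T2 reflect across y = 0: (3, 1/2) → (3, -1/2); (1, -2) → (1, 2); (3, 3/2) → (3, -3/2); (-3, -1/2) → (-3, 1/2); (5, -1/2) → (5, 1/2)
T3 scale by (-1, 2): (3, -1/2) → (-3, -1); (1, 2) → (-1, 4); (3, -3/2) → (-3, -3); (-3, 1/2) → (3, 1); (5, 1/2) → (-5, 1)
T4 rotate counter-clockwise with cos θ = -3/5, sin θ = 4/5: (-3, -1) → (13/5, -9/5); (-1, 4) → (-13/5, -16/5); (-3, -3) → (21/5, -3/5); (3, 1) → (-13/5, 9/5); (-5, 1) → (11/5, -23/5)

image vertices: (13/5, -9/5), (-13/5, -16/5), (21/5, -3/5), (-13/5, 9/5), (11/5, -23/5)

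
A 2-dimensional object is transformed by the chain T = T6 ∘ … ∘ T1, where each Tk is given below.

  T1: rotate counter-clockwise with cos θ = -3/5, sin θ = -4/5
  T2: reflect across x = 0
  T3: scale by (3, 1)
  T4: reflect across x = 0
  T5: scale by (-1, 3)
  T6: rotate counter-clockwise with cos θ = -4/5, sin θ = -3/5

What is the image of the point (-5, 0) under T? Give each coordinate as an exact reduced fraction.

T(p) = (72/5, -21/5)

T1 rotate counter-clockwise with cos θ = -3/5, sin θ = -4/5: (-5, 0) → (3, 4)
T2 reflect across x = 0: (3, 4) → (-3, 4)
T3 scale by (3, 1): (-3, 4) → (-9, 4)
T4 reflect across x = 0: (-9, 4) → (9, 4)
T5 scale by (-1, 3): (9, 4) → (-9, 12)
T6 rotate counter-clockwise with cos θ = -4/5, sin θ = -3/5: (-9, 12) → (72/5, -21/5)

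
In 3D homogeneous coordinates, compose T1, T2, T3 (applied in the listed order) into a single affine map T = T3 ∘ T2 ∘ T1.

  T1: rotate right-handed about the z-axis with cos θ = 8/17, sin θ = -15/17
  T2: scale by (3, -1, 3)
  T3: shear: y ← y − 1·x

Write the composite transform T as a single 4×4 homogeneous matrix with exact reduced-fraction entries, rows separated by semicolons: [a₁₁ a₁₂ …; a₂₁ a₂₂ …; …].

T1 = [8/17 15/17 0 0; -15/17 8/17 0 0; 0 0 1 0; 0 0 0 1]
T2·T1 = [24/17 45/17 0 0; 15/17 -8/17 0 0; 0 0 3 0; 0 0 0 1]
T3·…·T1 = [24/17 45/17 0 0; -9/17 -53/17 0 0; 0 0 3 0; 0 0 0 1]

T = [24/17 45/17 0 0; -9/17 -53/17 0 0; 0 0 3 0; 0 0 0 1]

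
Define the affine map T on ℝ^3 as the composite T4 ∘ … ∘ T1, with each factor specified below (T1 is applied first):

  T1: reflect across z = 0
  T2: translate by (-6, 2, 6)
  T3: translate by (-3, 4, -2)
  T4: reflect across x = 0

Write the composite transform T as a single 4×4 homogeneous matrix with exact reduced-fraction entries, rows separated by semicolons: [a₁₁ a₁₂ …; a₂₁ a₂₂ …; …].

T = [-1 0 0 9; 0 1 0 6; 0 0 -1 4; 0 0 0 1]

T1 = [1 0 0 0; 0 1 0 0; 0 0 -1 0; 0 0 0 1]
T2·T1 = [1 0 0 -6; 0 1 0 2; 0 0 -1 6; 0 0 0 1]
T3·…·T1 = [1 0 0 -9; 0 1 0 6; 0 0 -1 4; 0 0 0 1]
T4·…·T1 = [-1 0 0 9; 0 1 0 6; 0 0 -1 4; 0 0 0 1]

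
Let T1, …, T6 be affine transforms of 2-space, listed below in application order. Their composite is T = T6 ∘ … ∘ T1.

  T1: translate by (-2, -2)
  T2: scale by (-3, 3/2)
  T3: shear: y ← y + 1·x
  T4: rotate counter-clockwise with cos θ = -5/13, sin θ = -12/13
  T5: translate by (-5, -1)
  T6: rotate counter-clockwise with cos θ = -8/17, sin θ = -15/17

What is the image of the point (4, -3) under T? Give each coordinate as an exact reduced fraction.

T1 translate by (-2, -2): (4, -3) → (2, -5)
T2 scale by (-3, 3/2): (2, -5) → (-6, -15/2)
T3 shear: y ← y + 1·x: (-6, -15/2) → (-6, -27/2)
T4 rotate counter-clockwise with cos θ = -5/13, sin θ = -12/13: (-6, -27/2) → (-132/13, 279/26)
T5 translate by (-5, -1): (-132/13, 279/26) → (-197/13, 253/26)
T6 rotate counter-clockwise with cos θ = -8/17, sin θ = -15/17: (-197/13, 253/26) → (6947/442, 1943/221)

T(p) = (6947/442, 1943/221)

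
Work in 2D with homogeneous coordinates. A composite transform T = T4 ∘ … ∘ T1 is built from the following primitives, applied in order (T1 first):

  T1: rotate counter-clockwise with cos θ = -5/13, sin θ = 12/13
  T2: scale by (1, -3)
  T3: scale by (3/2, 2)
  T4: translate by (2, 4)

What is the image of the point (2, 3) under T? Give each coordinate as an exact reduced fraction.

T1 rotate counter-clockwise with cos θ = -5/13, sin θ = 12/13: (2, 3) → (-46/13, 9/13)
T2 scale by (1, -3): (-46/13, 9/13) → (-46/13, -27/13)
T3 scale by (3/2, 2): (-46/13, -27/13) → (-69/13, -54/13)
T4 translate by (2, 4): (-69/13, -54/13) → (-43/13, -2/13)

T(p) = (-43/13, -2/13)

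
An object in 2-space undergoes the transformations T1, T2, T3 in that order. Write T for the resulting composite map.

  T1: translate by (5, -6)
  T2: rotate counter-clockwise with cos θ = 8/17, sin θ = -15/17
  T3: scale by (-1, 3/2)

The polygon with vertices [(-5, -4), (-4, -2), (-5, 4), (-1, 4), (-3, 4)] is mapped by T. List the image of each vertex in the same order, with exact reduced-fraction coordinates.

T1 translate by (5, -6): (-5, -4) → (0, -10); (-4, -2) → (1, -8); (-5, 4) → (0, -2); (-1, 4) → (4, -2); (-3, 4) → (2, -2)
T2 rotate counter-clockwise with cos θ = 8/17, sin θ = -15/17: (0, -10) → (-150/17, -80/17); (1, -8) → (-112/17, -79/17); (0, -2) → (-30/17, -16/17); (4, -2) → (2/17, -76/17); (2, -2) → (-14/17, -46/17)
T3 scale by (-1, 3/2): (-150/17, -80/17) → (150/17, -120/17); (-112/17, -79/17) → (112/17, -237/34); (-30/17, -16/17) → (30/17, -24/17); (2/17, -76/17) → (-2/17, -114/17); (-14/17, -46/17) → (14/17, -69/17)

image vertices: (150/17, -120/17), (112/17, -237/34), (30/17, -24/17), (-2/17, -114/17), (14/17, -69/17)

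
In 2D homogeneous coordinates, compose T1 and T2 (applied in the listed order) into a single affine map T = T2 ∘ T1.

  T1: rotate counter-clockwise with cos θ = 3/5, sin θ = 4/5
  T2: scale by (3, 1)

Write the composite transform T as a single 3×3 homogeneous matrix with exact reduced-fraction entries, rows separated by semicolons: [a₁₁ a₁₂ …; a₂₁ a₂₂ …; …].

T = [9/5 -12/5 0; 4/5 3/5 0; 0 0 1]

T1 = [3/5 -4/5 0; 4/5 3/5 0; 0 0 1]
T2·T1 = [9/5 -12/5 0; 4/5 3/5 0; 0 0 1]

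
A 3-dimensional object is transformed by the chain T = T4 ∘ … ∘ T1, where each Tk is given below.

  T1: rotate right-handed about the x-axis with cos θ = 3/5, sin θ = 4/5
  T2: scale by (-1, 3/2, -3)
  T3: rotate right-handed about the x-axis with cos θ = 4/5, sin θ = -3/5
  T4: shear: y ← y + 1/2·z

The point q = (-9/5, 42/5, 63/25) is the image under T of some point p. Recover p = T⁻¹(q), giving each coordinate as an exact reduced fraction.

p = (9/5, 0, -7/2)

T1 = [1 0 0 0; 0 3/5 -4/5 0; 0 4/5 3/5 0; 0 0 0 1]
T2·T1 = [-1 0 0 0; 0 9/10 -6/5 0; 0 -12/5 -9/5 0; 0 0 0 1]
T3·…·T1 = [-1 0 0 0; 0 -18/25 -51/25 0; 0 -123/50 -18/25 0; 0 0 0 1]
T4·…·T1 = [-1 0 0 0; 0 -39/20 -12/5 0; 0 -123/50 -18/25 0; 0 0 0 1]
det M = 9/2; M⁻¹ = [-1 0 0 0; 0 4/25 -8/15 0; 0 -41/75 13/30 0; 0 0 0 1]
M⁻¹ · (-9/5, 42/5, 63/25)ᵀ = (9/5, 0, -7/2)ᵀ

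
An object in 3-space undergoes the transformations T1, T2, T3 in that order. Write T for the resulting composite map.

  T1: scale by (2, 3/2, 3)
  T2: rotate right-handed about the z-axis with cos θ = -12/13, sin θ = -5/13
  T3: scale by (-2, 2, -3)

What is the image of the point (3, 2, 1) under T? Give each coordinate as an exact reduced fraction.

T1 scale by (2, 3/2, 3): (3, 2, 1) → (6, 3, 3)
T2 rotate right-handed about the z-axis with cos θ = -12/13, sin θ = -5/13: (6, 3, 3) → (-57/13, -66/13, 3)
T3 scale by (-2, 2, -3): (-57/13, -66/13, 3) → (114/13, -132/13, -9)

T(p) = (114/13, -132/13, -9)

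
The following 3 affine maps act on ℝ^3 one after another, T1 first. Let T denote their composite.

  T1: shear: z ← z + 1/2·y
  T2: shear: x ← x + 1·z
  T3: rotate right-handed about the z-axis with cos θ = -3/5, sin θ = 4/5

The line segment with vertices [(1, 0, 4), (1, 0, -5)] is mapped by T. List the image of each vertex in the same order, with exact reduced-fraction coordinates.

image vertices: (-3, 4, 4), (12/5, -16/5, -5)

T1 shear: z ← z + 1/2·y: (1, 0, 4) → (1, 0, 4); (1, 0, -5) → (1, 0, -5)
T2 shear: x ← x + 1·z: (1, 0, 4) → (5, 0, 4); (1, 0, -5) → (-4, 0, -5)
T3 rotate right-handed about the z-axis with cos θ = -3/5, sin θ = 4/5: (5, 0, 4) → (-3, 4, 4); (-4, 0, -5) → (12/5, -16/5, -5)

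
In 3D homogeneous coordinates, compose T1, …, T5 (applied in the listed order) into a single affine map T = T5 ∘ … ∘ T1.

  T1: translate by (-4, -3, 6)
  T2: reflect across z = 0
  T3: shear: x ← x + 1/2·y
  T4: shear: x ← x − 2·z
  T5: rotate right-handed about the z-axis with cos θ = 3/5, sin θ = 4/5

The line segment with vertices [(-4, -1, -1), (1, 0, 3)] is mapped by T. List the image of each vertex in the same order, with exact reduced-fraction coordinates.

image vertices: (16/5, -12/5, -5), (21/2, 9, -9)

T1 translate by (-4, -3, 6): (-4, -1, -1) → (-8, -4, 5); (1, 0, 3) → (-3, -3, 9)
T2 reflect across z = 0: (-8, -4, 5) → (-8, -4, -5); (-3, -3, 9) → (-3, -3, -9)
T3 shear: x ← x + 1/2·y: (-8, -4, -5) → (-10, -4, -5); (-3, -3, -9) → (-9/2, -3, -9)
T4 shear: x ← x − 2·z: (-10, -4, -5) → (0, -4, -5); (-9/2, -3, -9) → (27/2, -3, -9)
T5 rotate right-handed about the z-axis with cos θ = 3/5, sin θ = 4/5: (0, -4, -5) → (16/5, -12/5, -5); (27/2, -3, -9) → (21/2, 9, -9)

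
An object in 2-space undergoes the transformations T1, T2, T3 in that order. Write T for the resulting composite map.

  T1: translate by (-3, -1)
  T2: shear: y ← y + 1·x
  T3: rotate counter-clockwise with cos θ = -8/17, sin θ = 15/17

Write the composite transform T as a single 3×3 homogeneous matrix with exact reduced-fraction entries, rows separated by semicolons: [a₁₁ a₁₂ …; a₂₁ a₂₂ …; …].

T = [-23/17 -15/17 84/17; 7/17 -8/17 -13/17; 0 0 1]

T1 = [1 0 -3; 0 1 -1; 0 0 1]
T2·T1 = [1 0 -3; 1 1 -4; 0 0 1]
T3·…·T1 = [-23/17 -15/17 84/17; 7/17 -8/17 -13/17; 0 0 1]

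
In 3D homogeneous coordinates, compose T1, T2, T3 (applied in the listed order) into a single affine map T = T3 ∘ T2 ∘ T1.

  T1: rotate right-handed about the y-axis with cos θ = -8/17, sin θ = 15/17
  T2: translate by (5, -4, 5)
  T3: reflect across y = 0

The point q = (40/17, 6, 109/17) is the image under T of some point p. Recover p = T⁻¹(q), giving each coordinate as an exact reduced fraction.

T1 = [-8/17 0 15/17 0; 0 1 0 0; -15/17 0 -8/17 0; 0 0 0 1]
T2·T1 = [-8/17 0 15/17 5; 0 1 0 -4; -15/17 0 -8/17 5; 0 0 0 1]
T3·…·T1 = [-8/17 0 15/17 5; 0 -1 0 4; -15/17 0 -8/17 5; 0 0 0 1]
det M = -1; M⁻¹ = [-8/17 0 -15/17 115/17; 0 -1 0 4; 15/17 0 -8/17 -35/17; 0 0 0 1]
M⁻¹ · (40/17, 6, 109/17)ᵀ = (0, -2, -3)ᵀ

p = (0, -2, -3)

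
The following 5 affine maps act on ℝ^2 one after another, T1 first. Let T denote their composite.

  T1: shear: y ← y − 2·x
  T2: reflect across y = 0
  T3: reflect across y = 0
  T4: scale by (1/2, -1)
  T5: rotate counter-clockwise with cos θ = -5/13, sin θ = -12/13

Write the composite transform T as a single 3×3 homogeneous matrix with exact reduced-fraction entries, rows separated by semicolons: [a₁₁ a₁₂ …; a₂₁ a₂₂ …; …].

T = [43/26 -12/13 0; -16/13 5/13 0; 0 0 1]

T1 = [1 0 0; -2 1 0; 0 0 1]
T2·T1 = [1 0 0; 2 -1 0; 0 0 1]
T3·…·T1 = [1 0 0; -2 1 0; 0 0 1]
T4·…·T1 = [1/2 0 0; 2 -1 0; 0 0 1]
T5·…·T1 = [43/26 -12/13 0; -16/13 5/13 0; 0 0 1]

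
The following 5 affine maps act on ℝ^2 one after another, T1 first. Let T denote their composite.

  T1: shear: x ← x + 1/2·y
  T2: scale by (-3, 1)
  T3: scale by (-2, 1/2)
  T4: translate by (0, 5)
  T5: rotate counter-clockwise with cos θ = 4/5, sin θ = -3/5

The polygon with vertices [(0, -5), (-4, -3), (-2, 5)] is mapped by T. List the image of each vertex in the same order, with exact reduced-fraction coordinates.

image vertices: (-21/2, 11), (-243/10, 113/5), (69/10, 21/5)

T1 shear: x ← x + 1/2·y: (0, -5) → (-5/2, -5); (-4, -3) → (-11/2, -3); (-2, 5) → (1/2, 5)
T2 scale by (-3, 1): (-5/2, -5) → (15/2, -5); (-11/2, -3) → (33/2, -3); (1/2, 5) → (-3/2, 5)
T3 scale by (-2, 1/2): (15/2, -5) → (-15, -5/2); (33/2, -3) → (-33, -3/2); (-3/2, 5) → (3, 5/2)
T4 translate by (0, 5): (-15, -5/2) → (-15, 5/2); (-33, -3/2) → (-33, 7/2); (3, 5/2) → (3, 15/2)
T5 rotate counter-clockwise with cos θ = 4/5, sin θ = -3/5: (-15, 5/2) → (-21/2, 11); (-33, 7/2) → (-243/10, 113/5); (3, 15/2) → (69/10, 21/5)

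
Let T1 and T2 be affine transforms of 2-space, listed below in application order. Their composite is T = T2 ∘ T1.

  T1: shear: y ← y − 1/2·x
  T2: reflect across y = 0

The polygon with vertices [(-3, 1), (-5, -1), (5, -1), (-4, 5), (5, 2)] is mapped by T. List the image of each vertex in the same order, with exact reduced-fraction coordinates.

T1 shear: y ← y − 1/2·x: (-3, 1) → (-3, 5/2); (-5, -1) → (-5, 3/2); (5, -1) → (5, -7/2); (-4, 5) → (-4, 7); (5, 2) → (5, -1/2)
T2 reflect across y = 0: (-3, 5/2) → (-3, -5/2); (-5, 3/2) → (-5, -3/2); (5, -7/2) → (5, 7/2); (-4, 7) → (-4, -7); (5, -1/2) → (5, 1/2)

image vertices: (-3, -5/2), (-5, -3/2), (5, 7/2), (-4, -7), (5, 1/2)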